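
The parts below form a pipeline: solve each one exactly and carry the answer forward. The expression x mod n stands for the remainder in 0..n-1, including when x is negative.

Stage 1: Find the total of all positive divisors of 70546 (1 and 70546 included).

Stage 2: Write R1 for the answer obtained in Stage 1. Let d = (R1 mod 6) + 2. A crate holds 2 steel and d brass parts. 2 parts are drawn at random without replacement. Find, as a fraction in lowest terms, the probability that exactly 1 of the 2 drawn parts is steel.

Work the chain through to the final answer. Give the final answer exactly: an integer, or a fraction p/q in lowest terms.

Stage 1: 70546 = 2 * 7 * 5039; sigma = (1 + 2) * (1 + 7) * (1 + 5039) = 3 * 8 * 5040 = 120960; answer 120960
Stage 2: R1 = 120960; d = 2; total draws C(4,2) = 6; favorable C(2,1)*C(2,1) = 4; P = 2/3; answer 2/3

2/3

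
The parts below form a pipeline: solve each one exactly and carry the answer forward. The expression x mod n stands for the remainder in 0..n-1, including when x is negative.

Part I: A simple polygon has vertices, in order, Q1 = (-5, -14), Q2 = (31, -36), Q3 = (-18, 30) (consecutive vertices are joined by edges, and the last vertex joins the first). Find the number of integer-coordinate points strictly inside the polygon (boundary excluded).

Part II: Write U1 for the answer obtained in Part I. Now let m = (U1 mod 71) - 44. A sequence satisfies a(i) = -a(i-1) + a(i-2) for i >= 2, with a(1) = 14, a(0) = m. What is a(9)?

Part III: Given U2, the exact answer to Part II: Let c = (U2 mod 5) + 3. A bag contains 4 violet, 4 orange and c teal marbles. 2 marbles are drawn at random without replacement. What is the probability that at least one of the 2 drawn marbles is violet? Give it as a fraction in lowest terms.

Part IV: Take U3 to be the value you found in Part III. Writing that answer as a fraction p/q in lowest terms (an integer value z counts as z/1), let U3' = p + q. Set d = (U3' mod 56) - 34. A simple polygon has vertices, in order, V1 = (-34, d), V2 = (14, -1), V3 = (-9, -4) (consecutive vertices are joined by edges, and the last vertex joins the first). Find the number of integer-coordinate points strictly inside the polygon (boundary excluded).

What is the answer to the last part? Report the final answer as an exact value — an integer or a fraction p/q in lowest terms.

290

Part I: cross terms: (-5*-36 - 31*-14)=614, (31*30 - -18*-36)=282, (-18*-14 - -5*30)=402; twice the area = |1298| = 1298; area = 649; boundary points = 2 + 1 + 1 = 4; strictly interior points = area - boundary/2 + 1 = 648; answer 648
Part II: U1 = 648; m = -35; a(2) = -1*(14) + 1*(-35) = -49; iterating: a(2)=-49, a(3)=63, a(4)=-112, a(5)=175, a(6)=-287, a(7)=462, a(8)=-749, a(9)=1211; answer 1211
Part III: U2 = 1211; c = 4; total draws C(12,2) = 66; complement C(8,2) = 28; favorable 66 - 28 = 38; P = 19/33; answer 19/33
Part IV: U3 = 19/33; threaded value p + q = 52; d = 18; cross terms: (-34*-1 - 14*18)=-218, (14*-4 - -9*-1)=-65, (-9*18 - -34*-4)=-298; twice the area = |-581| = 581; area = 581/2; boundary points = 1 + 1 + 1 = 3; strictly interior points = area - boundary/2 + 1 = 290; answer 290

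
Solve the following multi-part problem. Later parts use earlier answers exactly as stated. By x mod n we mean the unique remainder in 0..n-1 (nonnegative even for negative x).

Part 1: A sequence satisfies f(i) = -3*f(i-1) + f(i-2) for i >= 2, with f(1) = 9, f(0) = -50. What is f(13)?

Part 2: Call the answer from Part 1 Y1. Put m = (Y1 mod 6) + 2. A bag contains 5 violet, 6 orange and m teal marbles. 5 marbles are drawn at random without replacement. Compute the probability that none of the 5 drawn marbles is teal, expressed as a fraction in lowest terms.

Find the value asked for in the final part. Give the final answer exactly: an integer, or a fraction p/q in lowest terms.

11/104

Part 1: f(2) = -3*(9) + 1*(-50) = -77; iterating: f(2)=-77, f(3)=240, f(4)=-797, f(5)=2631, f(6)=-8690, f(7)=28701, f(8)=-94793, f(9)=313080, f(10)=-1034033, f(11)=3415179, f(12)=-11279570, f(13)=37253889; answer 37253889
Part 2: Y1 = 37253889; m = 5; total draws C(16,5) = 4368; favorable C(11,5) = 462; P = 11/104; answer 11/104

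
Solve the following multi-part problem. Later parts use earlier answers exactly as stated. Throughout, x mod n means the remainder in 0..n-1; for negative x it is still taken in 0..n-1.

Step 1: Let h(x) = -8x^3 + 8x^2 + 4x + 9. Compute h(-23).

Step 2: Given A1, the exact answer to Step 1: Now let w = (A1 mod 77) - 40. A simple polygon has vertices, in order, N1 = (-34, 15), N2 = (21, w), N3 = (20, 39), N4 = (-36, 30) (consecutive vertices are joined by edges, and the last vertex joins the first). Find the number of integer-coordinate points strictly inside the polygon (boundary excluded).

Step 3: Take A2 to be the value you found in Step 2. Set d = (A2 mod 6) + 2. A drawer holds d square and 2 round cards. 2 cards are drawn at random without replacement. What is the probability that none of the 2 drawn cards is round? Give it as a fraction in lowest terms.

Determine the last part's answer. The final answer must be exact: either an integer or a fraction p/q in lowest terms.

7/12

Step 1: -8*(-23)^3 + 8*(-23)^2 + 4*(-23)^1 + 9 = (97336) + (4232) + (-92) + (9) = 101485; answer 101485
Step 2: A1 = 101485; w = 36; cross terms: (-34*36 - 21*15)=-1539, (21*39 - 20*36)=99, (20*30 - -36*39)=2004, (-36*15 - -34*30)=480; twice the area = |1044| = 1044; area = 522; boundary points = 1 + 1 + 1 + 1 = 4; strictly interior points = area - boundary/2 + 1 = 521; answer 521
Step 3: A2 = 521; d = 7; total draws C(9,2) = 36; favorable C(7,2) = 21; P = 7/12; answer 7/12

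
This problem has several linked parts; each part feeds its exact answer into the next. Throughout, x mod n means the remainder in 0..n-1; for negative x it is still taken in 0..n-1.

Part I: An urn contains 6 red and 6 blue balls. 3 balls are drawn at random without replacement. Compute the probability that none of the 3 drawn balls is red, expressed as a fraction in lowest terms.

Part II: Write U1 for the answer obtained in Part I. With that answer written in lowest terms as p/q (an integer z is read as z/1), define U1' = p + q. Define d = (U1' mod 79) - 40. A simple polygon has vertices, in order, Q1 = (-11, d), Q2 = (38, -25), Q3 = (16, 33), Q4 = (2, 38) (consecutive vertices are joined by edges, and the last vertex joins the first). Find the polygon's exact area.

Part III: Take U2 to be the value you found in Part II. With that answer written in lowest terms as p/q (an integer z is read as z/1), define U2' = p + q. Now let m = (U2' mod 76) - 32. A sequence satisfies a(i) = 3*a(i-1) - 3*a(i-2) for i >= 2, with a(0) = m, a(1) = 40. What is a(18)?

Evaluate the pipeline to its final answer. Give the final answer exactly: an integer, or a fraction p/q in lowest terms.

177147

Part I: total draws C(12,3) = 220; favorable C(6,3) = 20; P = 1/11; answer 1/11
Part II: U1 = 1/11; threaded value p + q = 12; d = -28; cross terms: (-11*-25 - 38*-28)=1339, (38*33 - 16*-25)=1654, (16*38 - 2*33)=542, (2*-28 - -11*38)=362; twice the area = |3897| = 3897; area = 3897/2; answer 3897/2
Part III: U2 = 3897/2; threaded value p + q = 3899; m = -9; a(2) = 3*(40) - 3*(-9) = 147; iterating: a(2)=147, a(3)=321, a(4)=522, a(5)=603, a(6)=243, a(7)=-1080, a(8)=-3969, a(9)=-8667, a(10)=-14094, a(11)=-16281, a(12)=-6561, a(13)=29160, a(14)=107163, a(15)=234009, a(16)=380538, a(17)=439587, a(18)=177147; answer 177147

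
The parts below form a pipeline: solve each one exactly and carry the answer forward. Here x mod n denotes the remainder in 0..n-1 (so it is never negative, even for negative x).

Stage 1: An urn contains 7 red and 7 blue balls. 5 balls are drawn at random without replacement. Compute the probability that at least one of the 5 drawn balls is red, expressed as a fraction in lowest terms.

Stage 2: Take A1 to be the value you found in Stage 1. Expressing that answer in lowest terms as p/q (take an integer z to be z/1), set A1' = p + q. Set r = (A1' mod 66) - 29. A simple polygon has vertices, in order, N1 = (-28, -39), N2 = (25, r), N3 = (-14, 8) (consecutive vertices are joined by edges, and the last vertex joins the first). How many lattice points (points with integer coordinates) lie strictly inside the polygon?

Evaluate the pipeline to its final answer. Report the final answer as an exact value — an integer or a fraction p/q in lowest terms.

888

Stage 1: total draws C(14,5) = 2002; complement C(7,5) = 21; favorable 2002 - 21 = 1981; P = 283/286; answer 283/286
Stage 2: A1 = 283/286; threaded value p + q = 569; r = 12; cross terms: (-28*12 - 25*-39)=639, (25*8 - -14*12)=368, (-14*-39 - -28*8)=770; twice the area = |1777| = 1777; area = 1777/2; boundary points = 1 + 1 + 1 = 3; strictly interior points = area - boundary/2 + 1 = 888; answer 888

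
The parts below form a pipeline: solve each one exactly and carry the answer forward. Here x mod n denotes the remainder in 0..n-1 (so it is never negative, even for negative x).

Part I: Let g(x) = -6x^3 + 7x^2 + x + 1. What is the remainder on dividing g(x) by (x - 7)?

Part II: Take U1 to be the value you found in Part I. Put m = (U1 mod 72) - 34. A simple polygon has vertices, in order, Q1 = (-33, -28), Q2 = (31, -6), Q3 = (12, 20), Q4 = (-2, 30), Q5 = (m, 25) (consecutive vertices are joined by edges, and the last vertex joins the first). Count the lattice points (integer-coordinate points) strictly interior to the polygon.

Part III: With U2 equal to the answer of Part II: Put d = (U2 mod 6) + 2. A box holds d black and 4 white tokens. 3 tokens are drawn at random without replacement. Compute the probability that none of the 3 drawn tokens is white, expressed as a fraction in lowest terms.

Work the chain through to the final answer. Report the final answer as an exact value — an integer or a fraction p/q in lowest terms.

7/33

Part I: remainder = value at the root: -6*(7)^3 + 7*(7)^2 + 1*(7)^1 + 1 = (-2058) + (343) + (7) + (1) = -1707; answer -1707
Part II: U1 = -1707; m = -13; cross terms: (-33*-6 - 31*-28)=1066, (31*20 - 12*-6)=692, (12*30 - -2*20)=400, (-2*25 - -13*30)=340, (-13*-28 - -33*25)=1189; twice the area = |3687| = 3687; area = 3687/2; boundary points = 2 + 1 + 2 + 1 + 1 = 7; strictly interior points = area - boundary/2 + 1 = 1841; answer 1841
Part III: U2 = 1841; d = 7; total draws C(11,3) = 165; favorable C(7,3) = 35; P = 7/33; answer 7/33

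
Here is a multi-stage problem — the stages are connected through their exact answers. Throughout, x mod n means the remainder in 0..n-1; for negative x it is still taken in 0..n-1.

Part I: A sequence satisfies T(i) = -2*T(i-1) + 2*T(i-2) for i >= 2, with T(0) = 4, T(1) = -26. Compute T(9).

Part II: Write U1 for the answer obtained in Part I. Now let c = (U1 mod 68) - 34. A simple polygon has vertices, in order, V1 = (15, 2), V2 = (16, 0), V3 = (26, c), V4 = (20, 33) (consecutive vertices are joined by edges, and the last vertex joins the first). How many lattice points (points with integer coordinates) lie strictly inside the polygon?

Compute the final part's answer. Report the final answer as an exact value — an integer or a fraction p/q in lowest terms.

Part I: T(2) = -2*(-26) + 2*(4) = 60; iterating: T(2)=60, T(3)=-172, T(4)=464, T(5)=-1272, T(6)=3472, T(7)=-9488, T(8)=25920, T(9)=-70816; answer -70816
Part II: U1 = -70816; c = 6; cross terms: (15*0 - 16*2)=-32, (16*6 - 26*0)=96, (26*33 - 20*6)=738, (20*2 - 15*33)=-455; twice the area = |347| = 347; area = 347/2; boundary points = 1 + 2 + 3 + 1 = 7; strictly interior points = area - boundary/2 + 1 = 171; answer 171

171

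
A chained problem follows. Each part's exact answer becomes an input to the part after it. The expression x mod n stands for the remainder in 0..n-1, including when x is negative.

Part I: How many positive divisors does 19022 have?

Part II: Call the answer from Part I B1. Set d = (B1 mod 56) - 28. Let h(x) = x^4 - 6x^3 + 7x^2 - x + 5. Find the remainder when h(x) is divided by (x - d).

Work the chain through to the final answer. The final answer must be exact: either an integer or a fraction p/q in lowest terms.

Part I: 19022 = 2 * 9511; number of divisors = (1+1) * (1+1) = 4; answer 4
Part II: B1 = 4; d = -24; remainder = value at the root: 1*(-24)^4 - 6*(-24)^3 + 7*(-24)^2 - 1*(-24)^1 + 5 = (331776) + (82944) + (4032) + (24) + (5) = 418781; answer 418781

418781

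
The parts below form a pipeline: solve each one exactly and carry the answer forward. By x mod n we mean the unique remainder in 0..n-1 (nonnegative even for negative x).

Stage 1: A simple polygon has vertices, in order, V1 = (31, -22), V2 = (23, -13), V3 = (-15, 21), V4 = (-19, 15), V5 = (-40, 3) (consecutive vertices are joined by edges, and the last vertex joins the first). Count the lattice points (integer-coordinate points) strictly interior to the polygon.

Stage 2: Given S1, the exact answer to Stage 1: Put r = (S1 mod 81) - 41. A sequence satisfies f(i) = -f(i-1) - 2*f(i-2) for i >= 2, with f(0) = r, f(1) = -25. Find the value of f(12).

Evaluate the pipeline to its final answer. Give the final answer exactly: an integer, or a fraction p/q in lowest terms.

Stage 1: cross terms: (31*-13 - 23*-22)=103, (23*21 - -15*-13)=288, (-15*15 - -19*21)=174, (-19*3 - -40*15)=543, (-40*-22 - 31*3)=787; twice the area = |1895| = 1895; area = 1895/2; boundary points = 1 + 2 + 2 + 3 + 1 = 9; strictly interior points = area - boundary/2 + 1 = 944; answer 944
Stage 2: S1 = 944; r = 12; f(2) = -1*(-25) - 2*(12) = 1; iterating: f(2)=1, f(3)=49, f(4)=-51, f(5)=-47, f(6)=149, f(7)=-55, f(8)=-243, f(9)=353, f(10)=133, f(11)=-839, f(12)=573; answer 573

573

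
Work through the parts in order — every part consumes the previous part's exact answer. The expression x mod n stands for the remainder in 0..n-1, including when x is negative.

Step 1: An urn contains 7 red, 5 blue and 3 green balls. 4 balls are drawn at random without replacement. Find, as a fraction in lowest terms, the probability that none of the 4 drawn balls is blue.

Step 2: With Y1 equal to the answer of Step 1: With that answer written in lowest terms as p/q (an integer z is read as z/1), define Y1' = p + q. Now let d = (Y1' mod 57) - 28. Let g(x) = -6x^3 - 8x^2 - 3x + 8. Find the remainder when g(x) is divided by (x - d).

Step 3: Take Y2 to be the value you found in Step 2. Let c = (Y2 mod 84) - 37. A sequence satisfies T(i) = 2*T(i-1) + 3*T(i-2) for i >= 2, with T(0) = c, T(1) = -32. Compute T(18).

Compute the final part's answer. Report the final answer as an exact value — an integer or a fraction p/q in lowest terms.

-3486784396

Step 1: total draws C(15,4) = 1365; favorable C(10,4) = 210; P = 2/13; answer 2/13
Step 2: Y1 = 2/13; threaded value p + q = 15; d = -13; remainder = value at the root: -6*(-13)^3 - 8*(-13)^2 - 3*(-13)^1 + 8 = (13182) + (-1352) + (39) + (8) = 11877; answer 11877
Step 3: Y2 = 11877; c = -4; T(2) = 2*(-32) + 3*(-4) = -76; iterating: T(2)=-76, T(3)=-248, T(4)=-724, T(5)=-2192, T(6)=-6556, T(7)=-19688, T(8)=-59044, T(9)=-177152, T(10)=-531436, T(11)=-1594328, T(12)=-4782964, T(13)=-14348912, T(14)=-43046716, T(15)=-129140168, T(16)=-387420484, T(17)=-1162261472, T(18)=-3486784396; answer -3486784396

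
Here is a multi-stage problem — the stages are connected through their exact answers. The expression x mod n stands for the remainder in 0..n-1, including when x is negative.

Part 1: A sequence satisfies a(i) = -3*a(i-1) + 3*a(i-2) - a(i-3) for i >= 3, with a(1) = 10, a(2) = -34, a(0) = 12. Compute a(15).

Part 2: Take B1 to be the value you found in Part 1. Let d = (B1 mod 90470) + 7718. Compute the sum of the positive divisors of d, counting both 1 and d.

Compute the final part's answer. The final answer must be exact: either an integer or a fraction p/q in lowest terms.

186480

Part 1: a(3) = -3*(-34) + 3*(10) - 1*(12) = 120; iterating: a(3)=120, a(4)=-472, a(5)=1810, a(6)=-6966, a(7)=26800, a(8)=-103108, a(9)=396690, a(10)=-1526194, a(11)=5871760, a(12)=-22590552, a(13)=86913130, a(14)=-334382806, a(15)=1286478360; answer 1286478360
Part 2: B1 = 1286478360; d = 93148; 93148 = 2^2 * 11 * 29 * 73; sigma = (1 + 2 + 4) * (1 + 11) * (1 + 29) * (1 + 73) = 7 * 12 * 30 * 74 = 186480; answer 186480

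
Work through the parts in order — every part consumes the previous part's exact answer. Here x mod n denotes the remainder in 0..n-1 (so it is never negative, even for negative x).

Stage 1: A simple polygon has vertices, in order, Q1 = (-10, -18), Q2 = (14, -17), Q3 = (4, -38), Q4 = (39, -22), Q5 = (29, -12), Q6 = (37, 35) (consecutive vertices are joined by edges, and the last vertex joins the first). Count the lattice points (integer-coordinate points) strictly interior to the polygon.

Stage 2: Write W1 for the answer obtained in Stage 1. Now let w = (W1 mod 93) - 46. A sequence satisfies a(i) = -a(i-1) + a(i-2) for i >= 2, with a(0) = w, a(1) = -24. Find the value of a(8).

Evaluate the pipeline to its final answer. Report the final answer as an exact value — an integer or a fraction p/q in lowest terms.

218

Stage 1: cross terms: (-10*-17 - 14*-18)=422, (14*-38 - 4*-17)=-464, (4*-22 - 39*-38)=1394, (39*-12 - 29*-22)=170, (29*35 - 37*-12)=1459, (37*-18 - -10*35)=-316; twice the area = |2665| = 2665; area = 2665/2; boundary points = 1 + 1 + 1 + 10 + 1 + 1 = 15; strictly interior points = area - boundary/2 + 1 = 1326; answer 1326
Stage 2: W1 = 1326; w = -22; a(2) = -1*(-24) + 1*(-22) = 2; iterating: a(2)=2, a(3)=-26, a(4)=28, a(5)=-54, a(6)=82, a(7)=-136, a(8)=218; answer 218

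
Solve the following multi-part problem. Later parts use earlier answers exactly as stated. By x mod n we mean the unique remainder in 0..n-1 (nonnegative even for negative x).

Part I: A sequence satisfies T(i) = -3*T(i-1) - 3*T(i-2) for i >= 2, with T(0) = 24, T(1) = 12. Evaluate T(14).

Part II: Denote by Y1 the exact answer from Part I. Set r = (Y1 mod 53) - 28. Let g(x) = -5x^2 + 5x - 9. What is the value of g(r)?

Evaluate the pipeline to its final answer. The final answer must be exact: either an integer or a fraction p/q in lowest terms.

-39

Part I: T(2) = -3*(12) - 3*(24) = -108; iterating: T(2)=-108, T(3)=288, T(4)=-540, T(5)=756, T(6)=-648, T(7)=-324, T(8)=2916, T(9)=-7776, T(10)=14580, T(11)=-20412, T(12)=17496, T(13)=8748, T(14)=-78732; answer -78732
Part II: Y1 = -78732; r = -2; -5*(-2)^2 + 5*(-2)^1 - 9 = (-20) + (-10) + (-9) = -39; answer -39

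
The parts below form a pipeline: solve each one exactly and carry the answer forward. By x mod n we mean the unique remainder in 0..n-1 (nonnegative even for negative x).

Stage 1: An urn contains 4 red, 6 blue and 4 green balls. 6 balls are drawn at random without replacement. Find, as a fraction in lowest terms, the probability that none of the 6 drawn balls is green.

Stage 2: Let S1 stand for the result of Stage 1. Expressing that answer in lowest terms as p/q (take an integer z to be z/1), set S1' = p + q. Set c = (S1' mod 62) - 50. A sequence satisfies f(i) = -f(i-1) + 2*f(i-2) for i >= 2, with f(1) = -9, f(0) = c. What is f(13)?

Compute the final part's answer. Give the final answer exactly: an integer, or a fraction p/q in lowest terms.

Stage 1: total draws C(14,6) = 3003; favorable C(10,6) = 210; P = 10/143; answer 10/143
Stage 2: S1 = 10/143; threaded value p + q = 153; c = -21; f(2) = -1*(-9) + 2*(-21) = -33; iterating: f(2)=-33, f(3)=15, f(4)=-81, f(5)=111, f(6)=-273, f(7)=495, f(8)=-1041, f(9)=2031, f(10)=-4113, f(11)=8175, f(12)=-16401, f(13)=32751; answer 32751

32751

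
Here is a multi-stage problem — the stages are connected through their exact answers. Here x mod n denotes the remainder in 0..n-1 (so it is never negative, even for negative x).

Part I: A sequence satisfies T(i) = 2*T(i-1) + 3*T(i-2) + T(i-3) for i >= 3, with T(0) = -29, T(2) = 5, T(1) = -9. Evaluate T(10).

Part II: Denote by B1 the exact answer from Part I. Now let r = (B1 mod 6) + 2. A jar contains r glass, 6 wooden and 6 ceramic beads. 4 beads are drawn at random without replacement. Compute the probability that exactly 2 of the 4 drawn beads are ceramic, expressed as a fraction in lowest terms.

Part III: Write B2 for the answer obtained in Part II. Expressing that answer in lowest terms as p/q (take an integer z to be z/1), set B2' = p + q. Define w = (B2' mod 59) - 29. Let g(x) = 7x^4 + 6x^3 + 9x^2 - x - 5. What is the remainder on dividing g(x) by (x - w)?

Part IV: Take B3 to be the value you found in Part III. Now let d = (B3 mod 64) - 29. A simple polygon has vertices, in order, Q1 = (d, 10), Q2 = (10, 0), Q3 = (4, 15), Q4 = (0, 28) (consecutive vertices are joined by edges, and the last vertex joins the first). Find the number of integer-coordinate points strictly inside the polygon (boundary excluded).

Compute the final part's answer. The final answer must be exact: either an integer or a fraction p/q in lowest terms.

15

Part I: T(3) = 2*(5) + 3*(-9) + 1*(-29) = -46; iterating: T(3)=-46, T(4)=-86, T(5)=-305, T(6)=-914, T(7)=-2829, T(8)=-8705, T(9)=-26811, T(10)=-82566; answer -82566
Part II: B1 = -82566; r = 2; total draws C(14,4) = 1001; favorable C(6,2)*C(8,2) = 420; P = 60/143; answer 60/143
Part III: B2 = 60/143; threaded value p + q = 203; w = -3; remainder = value at the root: 7*(-3)^4 + 6*(-3)^3 + 9*(-3)^2 - 1*(-3)^1 - 5 = (567) + (-162) + (81) + (3) + (-5) = 484; answer 484
Part IV: B3 = 484; d = 7; cross terms: (7*0 - 10*10)=-100, (10*15 - 4*0)=150, (4*28 - 0*15)=112, (0*10 - 7*28)=-196; twice the area = |-34| = 34; area = 17; boundary points = 1 + 3 + 1 + 1 = 6; strictly interior points = area - boundary/2 + 1 = 15; answer 15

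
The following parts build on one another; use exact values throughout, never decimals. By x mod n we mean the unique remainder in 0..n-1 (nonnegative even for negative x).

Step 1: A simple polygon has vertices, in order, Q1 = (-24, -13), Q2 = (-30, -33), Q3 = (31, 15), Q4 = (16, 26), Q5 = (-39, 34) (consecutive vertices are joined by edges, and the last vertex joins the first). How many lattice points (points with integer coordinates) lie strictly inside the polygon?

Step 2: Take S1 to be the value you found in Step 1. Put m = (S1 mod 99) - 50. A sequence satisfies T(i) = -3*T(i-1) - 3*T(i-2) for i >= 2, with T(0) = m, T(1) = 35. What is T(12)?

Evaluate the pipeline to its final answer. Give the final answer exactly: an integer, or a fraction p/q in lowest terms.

Step 1: cross terms: (-24*-33 - -30*-13)=402, (-30*15 - 31*-33)=573, (31*26 - 16*15)=566, (16*34 - -39*26)=1558, (-39*-13 - -24*34)=1323; twice the area = |4422| = 4422; area = 2211; boundary points = 2 + 1 + 1 + 1 + 1 = 6; strictly interior points = area - boundary/2 + 1 = 2209; answer 2209
Step 2: S1 = 2209; m = -19; T(2) = -3*(35) - 3*(-19) = -48; iterating: T(2)=-48, T(3)=39, T(4)=27, T(5)=-198, T(6)=513, T(7)=-945, T(8)=1296, T(9)=-1053, T(10)=-729, T(11)=5346, T(12)=-13851; answer -13851

-13851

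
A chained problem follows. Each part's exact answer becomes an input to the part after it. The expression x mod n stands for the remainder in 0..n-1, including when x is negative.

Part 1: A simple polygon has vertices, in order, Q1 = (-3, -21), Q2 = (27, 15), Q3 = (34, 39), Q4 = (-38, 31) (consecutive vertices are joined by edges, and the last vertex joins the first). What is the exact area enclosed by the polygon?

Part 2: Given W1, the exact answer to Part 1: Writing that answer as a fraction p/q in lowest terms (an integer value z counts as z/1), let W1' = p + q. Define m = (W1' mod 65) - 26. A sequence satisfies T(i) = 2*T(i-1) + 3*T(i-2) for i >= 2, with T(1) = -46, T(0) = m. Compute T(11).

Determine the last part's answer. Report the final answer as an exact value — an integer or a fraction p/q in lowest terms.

Part 1: cross terms: (-3*15 - 27*-21)=522, (27*39 - 34*15)=543, (34*31 - -38*39)=2536, (-38*-21 - -3*31)=891; twice the area = |4492| = 4492; area = 2246; answer 2246
Part 2: W1 = 2246; threaded value p + q = 2247; m = 11; T(2) = 2*(-46) + 3*(11) = -59; iterating: T(2)=-59, T(3)=-256, T(4)=-689, T(5)=-2146, T(6)=-6359, T(7)=-19156, T(8)=-57389, T(9)=-172246, T(10)=-516659, T(11)=-1550056; answer -1550056

-1550056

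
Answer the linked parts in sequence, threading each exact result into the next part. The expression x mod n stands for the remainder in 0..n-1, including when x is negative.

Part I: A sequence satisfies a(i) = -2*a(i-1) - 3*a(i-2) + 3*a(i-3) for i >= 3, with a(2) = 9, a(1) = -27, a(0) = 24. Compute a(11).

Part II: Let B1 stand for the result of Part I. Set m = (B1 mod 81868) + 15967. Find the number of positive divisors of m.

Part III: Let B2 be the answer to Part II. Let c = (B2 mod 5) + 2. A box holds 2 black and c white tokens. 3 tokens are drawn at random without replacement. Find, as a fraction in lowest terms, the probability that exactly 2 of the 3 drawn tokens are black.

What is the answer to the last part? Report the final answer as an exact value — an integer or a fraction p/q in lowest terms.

Part I: a(3) = -2*(9) - 3*(-27) + 3*(24) = 135; iterating: a(3)=135, a(4)=-378, a(5)=378, a(6)=783, a(7)=-3834, a(8)=6453, a(9)=945, a(10)=-32751, a(11)=82026; answer 82026
Part II: B1 = 82026; m = 16125; 16125 = 3 * 5^3 * 43; number of divisors = (1+1) * (3+1) * (1+1) = 16; answer 16
Part III: B2 = 16; c = 3; total draws C(5,3) = 10; favorable C(2,2)*C(3,1) = 3; P = 3/10; answer 3/10

3/10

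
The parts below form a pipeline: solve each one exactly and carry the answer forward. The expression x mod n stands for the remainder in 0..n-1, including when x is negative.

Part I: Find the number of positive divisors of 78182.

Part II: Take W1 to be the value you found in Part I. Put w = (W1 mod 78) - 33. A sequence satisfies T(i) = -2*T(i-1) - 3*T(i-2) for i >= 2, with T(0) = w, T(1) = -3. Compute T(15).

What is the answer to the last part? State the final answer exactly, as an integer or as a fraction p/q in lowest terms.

-64905

Part I: 78182 = 2 * 13 * 31 * 97; number of divisors = (1+1) * (1+1) * (1+1) * (1+1) = 16; answer 16
Part II: W1 = 16; w = -17; T(2) = -2*(-3) - 3*(-17) = 57; iterating: T(2)=57, T(3)=-105, T(4)=39, T(5)=237, T(6)=-591, T(7)=471, T(8)=831, T(9)=-3075, T(10)=3657, T(11)=1911, T(12)=-14793, T(13)=23853, T(14)=-3327, T(15)=-64905; answer -64905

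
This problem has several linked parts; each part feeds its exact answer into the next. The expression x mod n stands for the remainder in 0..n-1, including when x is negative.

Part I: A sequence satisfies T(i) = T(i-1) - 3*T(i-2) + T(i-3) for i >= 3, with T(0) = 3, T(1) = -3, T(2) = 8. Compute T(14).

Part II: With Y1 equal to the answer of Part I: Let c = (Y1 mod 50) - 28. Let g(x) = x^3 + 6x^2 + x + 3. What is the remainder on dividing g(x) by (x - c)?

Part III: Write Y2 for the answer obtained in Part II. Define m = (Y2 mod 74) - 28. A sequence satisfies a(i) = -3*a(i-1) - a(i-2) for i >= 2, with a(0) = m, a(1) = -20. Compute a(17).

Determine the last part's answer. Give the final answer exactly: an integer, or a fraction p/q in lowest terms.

Part I: T(3) = 1*(8) - 3*(-3) + 1*(3) = 20; iterating: T(3)=20, T(4)=-7, T(5)=-59, T(6)=-18, T(7)=152, T(8)=147, T(9)=-327, T(10)=-616, T(11)=512, T(12)=2033, T(13)=-119, T(14)=-5706; answer -5706
Part II: Y1 = -5706; c = 16; remainder = value at the root: 1*(16)^3 + 6*(16)^2 + 1*(16)^1 + 3 = (4096) + (1536) + (16) + (3) = 5651; answer 5651
Part III: Y2 = 5651; m = -1; a(2) = -3*(-20) - 1*(-1) = 61; iterating: a(2)=61, a(3)=-163, a(4)=428, a(5)=-1121, a(6)=2935, a(7)=-7684, a(8)=20117, a(9)=-52667, a(10)=137884, a(11)=-360985, a(12)=945071, a(13)=-2474228, a(14)=6477613, a(15)=-16958611, a(16)=44398220, a(17)=-116236049; answer -116236049

-116236049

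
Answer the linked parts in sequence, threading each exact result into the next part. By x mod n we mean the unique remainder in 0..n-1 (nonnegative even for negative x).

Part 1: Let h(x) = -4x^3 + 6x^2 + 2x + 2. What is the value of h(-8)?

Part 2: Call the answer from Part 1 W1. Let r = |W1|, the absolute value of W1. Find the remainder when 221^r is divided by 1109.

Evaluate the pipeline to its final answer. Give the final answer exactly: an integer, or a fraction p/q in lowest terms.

Part 1: -4*(-8)^3 + 6*(-8)^2 + 2*(-8)^1 + 2 = (2048) + (384) + (-16) + (2) = 2418; answer 2418
Part 2: W1 = 2418; r = 2418; squarings mod 1109: 221^1=221, 221^2=45, 221^4=916, 221^8=652, 221^16=357, 221^32=1023, 221^64=742, 221^128=500, 221^256=475, 221^512=498, 221^1024=697, 221^2048=67; 221^2418 = 221^2 * 221^16 * 221^32 * 221^64 * 221^256 * 221^2048 = 25 (mod 1109); answer 25

25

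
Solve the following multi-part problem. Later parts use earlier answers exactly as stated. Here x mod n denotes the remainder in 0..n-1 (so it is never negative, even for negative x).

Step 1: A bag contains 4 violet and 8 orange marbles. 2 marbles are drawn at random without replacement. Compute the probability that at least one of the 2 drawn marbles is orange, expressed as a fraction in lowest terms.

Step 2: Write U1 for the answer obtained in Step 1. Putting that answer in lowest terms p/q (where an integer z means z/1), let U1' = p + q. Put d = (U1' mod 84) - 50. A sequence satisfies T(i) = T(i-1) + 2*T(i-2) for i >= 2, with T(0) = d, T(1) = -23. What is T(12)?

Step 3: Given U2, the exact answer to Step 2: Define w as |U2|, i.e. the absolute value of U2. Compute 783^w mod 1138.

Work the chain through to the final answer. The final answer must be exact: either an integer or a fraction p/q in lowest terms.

1071

Step 1: total draws C(12,2) = 66; complement C(4,2) = 6; favorable 66 - 6 = 60; P = 10/11; answer 10/11
Step 2: U1 = 10/11; threaded value p + q = 21; d = -29; T(2) = 1*(-23) + 2*(-29) = -81; iterating: T(2)=-81, T(3)=-127, T(4)=-289, T(5)=-543, T(6)=-1121, T(7)=-2207, T(8)=-4449, T(9)=-8863, T(10)=-17761, T(11)=-35487, T(12)=-71009; answer -71009
Step 3: U2 = -71009; w = 71009; squarings mod 1138: 783^1=783, 783^2=845, 783^4=499, 783^8=917, 783^16=1045, 783^32=683, 783^64=1047, 783^128=315, 783^256=219, 783^512=165, 783^1024=1051, 783^2048=741, 783^4096=565, 783^8192=585, 783^16384=825, 783^32768=101, 783^65536=1097; 783^71009 = 783^1 * 783^32 * 783^64 * 783^256 * 783^1024 * 783^4096 * 783^65536 = 1071 (mod 1138); answer 1071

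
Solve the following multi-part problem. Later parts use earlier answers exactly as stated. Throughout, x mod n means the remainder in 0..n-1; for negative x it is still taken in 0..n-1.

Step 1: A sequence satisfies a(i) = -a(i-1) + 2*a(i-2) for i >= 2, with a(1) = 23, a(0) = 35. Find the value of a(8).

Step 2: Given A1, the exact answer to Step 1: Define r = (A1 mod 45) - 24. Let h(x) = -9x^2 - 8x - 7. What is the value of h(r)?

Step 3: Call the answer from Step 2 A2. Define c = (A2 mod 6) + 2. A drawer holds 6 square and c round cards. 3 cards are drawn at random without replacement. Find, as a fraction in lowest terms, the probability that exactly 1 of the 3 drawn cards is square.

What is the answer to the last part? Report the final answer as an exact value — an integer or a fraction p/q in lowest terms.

Step 1: a(2) = -1*(23) + 2*(35) = 47; iterating: a(2)=47, a(3)=-1, a(4)=95, a(5)=-97, a(6)=287, a(7)=-481, a(8)=1055; answer 1055
Step 2: A1 = 1055; r = -4; -9*(-4)^2 - 8*(-4)^1 - 7 = (-144) + (32) + (-7) = -119; answer -119
Step 3: A2 = -119; c = 3; total draws C(9,3) = 84; favorable C(6,1)*C(3,2) = 18; P = 3/14; answer 3/14

3/14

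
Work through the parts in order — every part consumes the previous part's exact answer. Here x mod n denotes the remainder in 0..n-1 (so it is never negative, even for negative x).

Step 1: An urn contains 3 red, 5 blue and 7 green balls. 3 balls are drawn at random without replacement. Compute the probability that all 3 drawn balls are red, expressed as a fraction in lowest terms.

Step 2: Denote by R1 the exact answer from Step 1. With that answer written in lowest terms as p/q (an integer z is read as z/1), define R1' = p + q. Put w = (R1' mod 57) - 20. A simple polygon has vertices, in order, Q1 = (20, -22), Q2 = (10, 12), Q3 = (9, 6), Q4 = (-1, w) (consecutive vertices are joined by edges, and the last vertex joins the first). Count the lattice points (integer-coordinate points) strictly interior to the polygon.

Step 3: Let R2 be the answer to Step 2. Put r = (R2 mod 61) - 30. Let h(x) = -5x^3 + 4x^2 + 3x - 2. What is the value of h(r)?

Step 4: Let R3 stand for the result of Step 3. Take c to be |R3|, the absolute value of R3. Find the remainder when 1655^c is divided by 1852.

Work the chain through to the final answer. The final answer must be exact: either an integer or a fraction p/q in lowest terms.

689

Step 1: total draws C(15,3) = 455; favorable C(3,3) = 1; P = 1/455; answer 1/455
Step 2: R1 = 1/455; threaded value p + q = 456; w = -20; cross terms: (20*12 - 10*-22)=460, (10*6 - 9*12)=-48, (9*-20 - -1*6)=-174, (-1*-22 - 20*-20)=422; twice the area = |660| = 660; area = 330; boundary points = 2 + 1 + 2 + 1 = 6; strictly interior points = area - boundary/2 + 1 = 328; answer 328
Step 3: R2 = 328; r = -7; -5*(-7)^3 + 4*(-7)^2 + 3*(-7)^1 - 2 = (1715) + (196) + (-21) + (-2) = 1888; answer 1888
Step 4: R3 = 1888; c = 1888; squarings mod 1852: 1655^1=1655, 1655^2=1769, 1655^4=1333, 1655^8=821, 1655^16=1765, 1655^32=161, 1655^64=1845, 1655^128=49, 1655^256=549, 1655^512=1377, 1655^1024=1533; 1655^1888 = 1655^32 * 1655^64 * 1655^256 * 1655^512 * 1655^1024 = 689 (mod 1852); answer 689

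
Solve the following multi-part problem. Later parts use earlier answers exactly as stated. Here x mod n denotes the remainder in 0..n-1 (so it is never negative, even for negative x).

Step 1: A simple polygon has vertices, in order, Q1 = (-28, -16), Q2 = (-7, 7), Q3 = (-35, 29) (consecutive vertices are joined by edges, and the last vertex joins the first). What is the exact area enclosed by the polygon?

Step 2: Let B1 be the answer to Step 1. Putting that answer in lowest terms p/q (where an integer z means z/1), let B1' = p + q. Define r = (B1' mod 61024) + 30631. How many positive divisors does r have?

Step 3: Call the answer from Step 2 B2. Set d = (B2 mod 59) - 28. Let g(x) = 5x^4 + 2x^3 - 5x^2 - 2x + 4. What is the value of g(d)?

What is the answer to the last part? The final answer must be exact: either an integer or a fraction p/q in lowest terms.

106396

Step 1: cross terms: (-28*7 - -7*-16)=-308, (-7*29 - -35*7)=42, (-35*-16 - -28*29)=1372; twice the area = |1106| = 1106; area = 553; answer 553
Step 2: B1 = 553; threaded value p + q = 554; r = 31185; 31185 = 3^4 * 5 * 7 * 11; number of divisors = (4+1) * (1+1) * (1+1) * (1+1) = 40; answer 40
Step 3: B2 = 40; d = 12; 5*(12)^4 + 2*(12)^3 - 5*(12)^2 - 2*(12)^1 + 4 = (103680) + (3456) + (-720) + (-24) + (4) = 106396; answer 106396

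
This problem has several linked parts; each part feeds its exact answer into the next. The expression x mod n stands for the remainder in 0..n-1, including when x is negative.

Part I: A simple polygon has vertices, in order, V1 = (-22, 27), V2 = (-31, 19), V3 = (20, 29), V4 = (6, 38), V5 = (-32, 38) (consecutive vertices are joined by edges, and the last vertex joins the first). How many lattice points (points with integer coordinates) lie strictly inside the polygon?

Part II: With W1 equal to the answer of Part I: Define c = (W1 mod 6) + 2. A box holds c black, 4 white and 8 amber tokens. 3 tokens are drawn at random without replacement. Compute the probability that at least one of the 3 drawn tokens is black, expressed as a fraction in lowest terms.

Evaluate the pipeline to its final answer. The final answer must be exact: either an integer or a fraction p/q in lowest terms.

Part I: cross terms: (-22*19 - -31*27)=419, (-31*29 - 20*19)=-1279, (20*38 - 6*29)=586, (6*38 - -32*38)=1444, (-32*27 - -22*38)=-28; twice the area = |1142| = 1142; area = 571; boundary points = 1 + 1 + 1 + 38 + 1 = 42; strictly interior points = area - boundary/2 + 1 = 551; answer 551
Part II: W1 = 551; c = 7; total draws C(19,3) = 969; complement C(12,3) = 220; favorable 969 - 220 = 749; P = 749/969; answer 749/969

749/969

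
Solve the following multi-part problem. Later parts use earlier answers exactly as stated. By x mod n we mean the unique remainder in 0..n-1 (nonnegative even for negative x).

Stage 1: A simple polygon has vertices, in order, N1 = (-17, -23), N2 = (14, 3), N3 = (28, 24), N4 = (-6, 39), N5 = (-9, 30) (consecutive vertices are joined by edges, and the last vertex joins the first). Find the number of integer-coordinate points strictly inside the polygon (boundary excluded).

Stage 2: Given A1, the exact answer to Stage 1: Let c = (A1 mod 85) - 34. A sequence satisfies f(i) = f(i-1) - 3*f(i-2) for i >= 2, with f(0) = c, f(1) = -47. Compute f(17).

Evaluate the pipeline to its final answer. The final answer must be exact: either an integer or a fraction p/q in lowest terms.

Stage 1: cross terms: (-17*3 - 14*-23)=271, (14*24 - 28*3)=252, (28*39 - -6*24)=1236, (-6*30 - -9*39)=171, (-9*-23 - -17*30)=717; twice the area = |2647| = 2647; area = 2647/2; boundary points = 1 + 7 + 1 + 3 + 1 = 13; strictly interior points = area - boundary/2 + 1 = 1318; answer 1318
Stage 2: A1 = 1318; c = 9; f(2) = 1*(-47) - 3*(9) = -74; iterating: f(2)=-74, f(3)=67, f(4)=289, f(5)=88, f(6)=-779, f(7)=-1043, f(8)=1294, f(9)=4423, f(10)=541, f(11)=-12728, f(12)=-14351, f(13)=23833, f(14)=66886, f(15)=-4613, f(16)=-205271, f(17)=-191432; answer -191432

-191432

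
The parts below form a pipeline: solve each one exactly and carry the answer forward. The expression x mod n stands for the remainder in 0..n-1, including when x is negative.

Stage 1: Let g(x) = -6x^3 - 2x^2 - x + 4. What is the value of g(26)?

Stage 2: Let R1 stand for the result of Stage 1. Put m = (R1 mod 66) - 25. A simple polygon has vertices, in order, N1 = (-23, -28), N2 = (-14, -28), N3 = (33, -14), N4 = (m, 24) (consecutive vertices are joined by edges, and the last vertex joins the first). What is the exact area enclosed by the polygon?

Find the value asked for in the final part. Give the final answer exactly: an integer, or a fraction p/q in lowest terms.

1365

Stage 1: -6*(26)^3 - 2*(26)^2 - 1*(26)^1 + 4 = (-105456) + (-1352) + (-26) + (4) = -106830; answer -106830
Stage 2: R1 = -106830; m = -1; cross terms: (-23*-28 - -14*-28)=252, (-14*-14 - 33*-28)=1120, (33*24 - -1*-14)=778, (-1*-28 - -23*24)=580; twice the area = |2730| = 2730; area = 1365; answer 1365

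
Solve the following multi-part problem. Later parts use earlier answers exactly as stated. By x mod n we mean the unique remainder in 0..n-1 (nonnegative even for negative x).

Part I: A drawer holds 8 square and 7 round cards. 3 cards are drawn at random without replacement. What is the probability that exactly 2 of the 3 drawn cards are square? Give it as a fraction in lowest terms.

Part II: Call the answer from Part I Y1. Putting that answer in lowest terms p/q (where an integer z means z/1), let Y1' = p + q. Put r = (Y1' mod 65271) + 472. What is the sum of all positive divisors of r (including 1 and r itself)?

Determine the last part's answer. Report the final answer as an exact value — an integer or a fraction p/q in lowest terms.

684

Part I: total draws C(15,3) = 455; favorable C(8,2)*C(7,1) = 196; P = 28/65; answer 28/65
Part II: Y1 = 28/65; threaded value p + q = 93; r = 565; 565 = 5 * 113; sigma = (1 + 5) * (1 + 113) = 6 * 114 = 684; answer 684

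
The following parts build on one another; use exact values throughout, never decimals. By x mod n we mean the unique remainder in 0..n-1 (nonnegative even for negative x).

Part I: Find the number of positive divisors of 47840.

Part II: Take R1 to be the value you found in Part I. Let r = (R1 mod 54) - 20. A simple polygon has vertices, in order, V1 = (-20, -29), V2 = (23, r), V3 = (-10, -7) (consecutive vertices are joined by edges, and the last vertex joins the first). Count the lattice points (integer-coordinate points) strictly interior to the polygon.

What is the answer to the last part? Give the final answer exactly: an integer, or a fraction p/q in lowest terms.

187

Part I: 47840 = 2^5 * 5 * 13 * 23; number of divisors = (5+1) * (1+1) * (1+1) * (1+1) = 48; answer 48
Part II: R1 = 48; r = 28; cross terms: (-20*28 - 23*-29)=107, (23*-7 - -10*28)=119, (-10*-29 - -20*-7)=150; twice the area = |376| = 376; area = 188; boundary points = 1 + 1 + 2 = 4; strictly interior points = area - boundary/2 + 1 = 187; answer 187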